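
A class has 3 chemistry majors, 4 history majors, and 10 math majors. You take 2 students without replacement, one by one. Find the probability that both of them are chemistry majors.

3/136

P(every draw is a chemistry major) = 3/17 × 2/16 = 6/272 = 3/136.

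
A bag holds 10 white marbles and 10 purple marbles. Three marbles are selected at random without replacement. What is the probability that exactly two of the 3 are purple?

One ordering (purple drawn first) has probability 10/20 × 9/19 × 10/18 = 900/6840 = 5/38.
There are C(3,2) = 3 such orderings, each equally likely, so P = 3 × 5/38 = 15/38.

15/38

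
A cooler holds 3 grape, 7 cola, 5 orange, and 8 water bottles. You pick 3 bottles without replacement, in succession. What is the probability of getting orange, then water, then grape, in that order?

20/1771

Chain rule:
P = 5/23 × 8/22 × 3/21 = 120/10626 = 20/1771.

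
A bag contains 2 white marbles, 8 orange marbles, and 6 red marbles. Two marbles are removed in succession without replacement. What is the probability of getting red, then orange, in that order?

1/5

Each draw changes the counts, so multiply the conditional probabilities along the sequence:
P = 6/16 × 8/15 = 48/240 = 1/5.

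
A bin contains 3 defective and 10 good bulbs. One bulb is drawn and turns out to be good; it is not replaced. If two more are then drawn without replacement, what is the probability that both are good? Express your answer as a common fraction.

6/11

After the first draw, 9 of the remaining 12 bulbs are good.
P = 9/12 × 8/11 = 72/132 = 6/11.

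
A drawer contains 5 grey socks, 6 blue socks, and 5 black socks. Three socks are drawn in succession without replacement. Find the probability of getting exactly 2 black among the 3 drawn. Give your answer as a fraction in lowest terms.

11/56

One ordering (black drawn first) has probability 5/16 × 4/15 × 11/14 = 220/3360 = 11/168.
There are C(3,2) = 3 such orderings, each equally likely, so P = 3 × 11/168 = 11/56.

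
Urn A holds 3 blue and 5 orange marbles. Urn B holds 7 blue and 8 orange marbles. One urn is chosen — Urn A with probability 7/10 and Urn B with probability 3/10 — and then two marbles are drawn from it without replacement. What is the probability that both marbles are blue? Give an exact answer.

From Urn A: P(both blue) = (3/8)(2/7) = 3/28.
From Urn B: P(both blue) = (7/15)(6/14) = 1/5.
Total probability = (7/10)(3/28) + (3/10)(1/5) = 27/200.

27/200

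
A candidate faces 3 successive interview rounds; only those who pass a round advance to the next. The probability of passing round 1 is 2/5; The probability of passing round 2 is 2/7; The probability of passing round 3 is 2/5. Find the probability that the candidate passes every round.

Each stage is reached only if all earlier stages succeed, so
P = 2/5 × 2/7 × 2/5 = 8/175.

8/175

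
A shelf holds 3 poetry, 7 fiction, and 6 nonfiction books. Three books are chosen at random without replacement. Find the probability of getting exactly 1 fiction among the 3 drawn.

One ordering (fiction drawn first) has probability 7/16 × 9/15 × 8/14 = 504/3360 = 3/20.
There are C(3,1) = 3 such orderings, each equally likely, so P = 3 × 3/20 = 9/20.

9/20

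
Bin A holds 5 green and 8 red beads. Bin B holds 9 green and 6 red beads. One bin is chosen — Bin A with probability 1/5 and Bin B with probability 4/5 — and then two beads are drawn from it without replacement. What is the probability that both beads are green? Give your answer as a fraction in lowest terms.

2047/6825

From Bin A: P(both green) = (5/13)(4/12) = 5/39.
From Bin B: P(both green) = (9/15)(8/14) = 12/35.
Total probability = (1/5)(5/39) + (4/5)(12/35) = 2047/6825.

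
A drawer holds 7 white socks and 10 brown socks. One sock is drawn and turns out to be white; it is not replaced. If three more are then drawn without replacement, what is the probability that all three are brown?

3/14

With the first sock removed, 10 brown remain out of 16.
P = 10/16 × 9/15 × 8/14 = 720/3360 = 3/14.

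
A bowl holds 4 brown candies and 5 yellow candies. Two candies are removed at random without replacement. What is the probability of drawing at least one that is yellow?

5/6

P(no yellow) = 4/9 × 3/8 = 12/72 = 1/6.
P(at least one) = 1 − 1/6 = 5/6.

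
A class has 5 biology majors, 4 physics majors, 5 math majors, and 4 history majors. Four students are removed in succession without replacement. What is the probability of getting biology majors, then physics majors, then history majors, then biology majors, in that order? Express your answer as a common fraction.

Chain rule:
P = 5/18 × 4/17 × 4/16 × 4/15 = 320/73440 = 2/459.

2/459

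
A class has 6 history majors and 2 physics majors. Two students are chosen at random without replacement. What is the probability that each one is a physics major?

P = 2/8 × 1/7 = 2/56 = 1/28.

1/28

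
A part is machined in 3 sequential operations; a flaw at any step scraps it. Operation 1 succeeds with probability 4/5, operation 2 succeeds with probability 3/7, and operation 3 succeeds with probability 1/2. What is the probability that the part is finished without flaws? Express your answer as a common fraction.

Each stage is reached only if all earlier stages succeed, so
P = 4/5 × 3/7 × 1/2 = 12/70 = 6/35.

6/35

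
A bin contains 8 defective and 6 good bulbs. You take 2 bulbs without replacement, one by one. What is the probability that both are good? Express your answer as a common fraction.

15/91

P = 6/14 × 5/13 = 30/182 = 15/91.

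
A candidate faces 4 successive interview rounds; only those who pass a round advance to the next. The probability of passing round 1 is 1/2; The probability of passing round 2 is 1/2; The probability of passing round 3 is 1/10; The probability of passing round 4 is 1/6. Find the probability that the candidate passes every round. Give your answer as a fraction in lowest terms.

1/240

Multiplying along the chain,
P = 1/2 × 1/2 × 1/10 × 1/6 = 1/240.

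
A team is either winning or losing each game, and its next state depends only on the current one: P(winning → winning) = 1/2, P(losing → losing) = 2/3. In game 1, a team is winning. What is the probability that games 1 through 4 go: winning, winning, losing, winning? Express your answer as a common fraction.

1/12

Game 1 is given. For each transition, use the conditional probability from the current state:
P(winning | winning) = 1/2; P(losing | winning) = 1/2; P(winning | losing) = 1/3.
P = 1/2 × 1/2 × 1/3 = 1/12.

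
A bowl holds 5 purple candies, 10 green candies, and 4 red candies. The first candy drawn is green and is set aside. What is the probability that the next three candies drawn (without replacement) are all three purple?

With the first candy removed, 5 purple remain out of 18.
P = 5/18 × 4/17 × 3/16 = 60/4896 = 5/408.

5/408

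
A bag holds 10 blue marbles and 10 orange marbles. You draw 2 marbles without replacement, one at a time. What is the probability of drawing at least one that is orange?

29/38

P(no orange) = 10/20 × 9/19 = 90/380 = 9/38.
P(at least one) = 1 − 9/38 = 29/38.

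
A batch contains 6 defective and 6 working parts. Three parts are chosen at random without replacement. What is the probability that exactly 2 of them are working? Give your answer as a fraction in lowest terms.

9/22

One ordering (working drawn first) has probability 6/12 × 5/11 × 6/10 = 180/1320 = 3/22.
There are C(3,2) = 3 such orderings, each equally likely, so P = 3 × 3/22 = 9/22.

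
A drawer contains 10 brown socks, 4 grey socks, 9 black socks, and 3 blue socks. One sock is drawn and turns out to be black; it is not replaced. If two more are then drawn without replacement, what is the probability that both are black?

7/75

After the first draw, 8 of the remaining 25 socks are black.
P = 8/25 × 7/24 = 56/600 = 7/75.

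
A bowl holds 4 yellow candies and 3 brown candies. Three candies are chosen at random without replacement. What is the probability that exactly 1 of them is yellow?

One ordering (yellow drawn first) has probability 4/7 × 3/6 × 2/5 = 24/210 = 4/35.
There are C(3,1) = 3 such orderings, each equally likely, so P = 3 × 4/35 = 12/35.

12/35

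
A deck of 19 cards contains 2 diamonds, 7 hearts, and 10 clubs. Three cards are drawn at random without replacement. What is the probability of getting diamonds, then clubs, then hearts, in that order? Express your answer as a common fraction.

Chain rule:
P = 2/19 × 10/18 × 7/17 = 140/5814 = 70/2907.

70/2907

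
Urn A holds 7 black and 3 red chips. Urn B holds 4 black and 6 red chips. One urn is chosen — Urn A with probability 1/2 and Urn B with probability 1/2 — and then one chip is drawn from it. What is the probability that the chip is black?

From Urn A: P(black) = 7/10.
From Urn B: P(black) = 4/10.
Total probability = (1/2)(7/10) + (1/2)(4/10) = 11/20.

11/20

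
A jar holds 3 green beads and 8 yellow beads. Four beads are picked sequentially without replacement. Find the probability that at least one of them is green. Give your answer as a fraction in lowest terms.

26/33

P(no green) = 8/11 × 7/10 × 6/9 × 5/8 = 1680/7920 = 7/33.
P(at least one) = 1 − 7/33 = 26/33.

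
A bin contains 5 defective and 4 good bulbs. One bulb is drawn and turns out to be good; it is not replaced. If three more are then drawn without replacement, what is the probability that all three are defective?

After the first draw, 5 of the remaining 8 bulbs are defective.
P = 5/8 × 4/7 × 3/6 = 60/336 = 5/28.

5/28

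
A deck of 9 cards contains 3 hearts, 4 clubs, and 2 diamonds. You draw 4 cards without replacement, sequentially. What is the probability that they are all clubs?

1/126

P(every draw is a club) = 4/9 × 3/8 × 2/7 × 1/6 = 24/3024 = 1/126.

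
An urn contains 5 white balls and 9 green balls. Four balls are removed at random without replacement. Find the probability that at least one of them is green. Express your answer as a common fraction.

P(no green) = 5/14 × 4/13 × 3/12 × 2/11 = 120/24024 = 5/1001.
P(at least one) = 1 − 5/1001 = 996/1001.

996/1001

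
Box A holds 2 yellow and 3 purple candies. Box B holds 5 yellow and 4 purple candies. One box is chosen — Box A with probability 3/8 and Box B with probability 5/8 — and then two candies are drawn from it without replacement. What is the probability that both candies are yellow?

19/90

From Box A: P(both yellow) = (2/5)(1/4) = 1/10.
From Box B: P(both yellow) = (5/9)(4/8) = 5/18.
Total probability = (3/8)(1/10) + (5/8)(5/18) = 19/90.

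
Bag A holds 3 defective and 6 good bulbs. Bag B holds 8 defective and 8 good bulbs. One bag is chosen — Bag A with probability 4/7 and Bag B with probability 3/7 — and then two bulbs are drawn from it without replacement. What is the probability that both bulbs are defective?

From Bag A: P(both defective) = (3/9)(2/8) = 1/12.
From Bag B: P(both defective) = (8/16)(7/15) = 7/30.
Total probability = (4/7)(1/12) + (3/7)(7/30) = 31/210.

31/210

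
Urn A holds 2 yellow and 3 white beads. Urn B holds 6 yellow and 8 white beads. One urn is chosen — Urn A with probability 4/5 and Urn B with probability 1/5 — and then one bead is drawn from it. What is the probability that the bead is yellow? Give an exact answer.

71/175

From Urn A: P(yellow) = 2/5.
From Urn B: P(yellow) = 6/14.
Total probability = (4/5)(2/5) + (1/5)(6/14) = 71/175.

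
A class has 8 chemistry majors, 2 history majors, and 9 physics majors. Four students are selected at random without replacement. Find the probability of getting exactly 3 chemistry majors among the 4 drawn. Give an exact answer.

154/969

One ordering (chemistry majors drawn first) has probability 8/19 × 7/18 × 6/17 × 11/16 = 3696/93024 = 77/1938.
There are C(4,3) = 4 such orderings, each equally likely, so P = 4 × 77/1938 = 154/969.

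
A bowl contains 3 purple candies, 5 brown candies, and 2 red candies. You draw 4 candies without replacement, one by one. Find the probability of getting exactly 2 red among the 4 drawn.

2/15

One ordering (red drawn first) has probability 2/10 × 1/9 × 8/8 × 7/7 = 112/5040 = 1/45.
There are C(4,2) = 6 such orderings, each equally likely, so P = 6 × 1/45 = 2/15.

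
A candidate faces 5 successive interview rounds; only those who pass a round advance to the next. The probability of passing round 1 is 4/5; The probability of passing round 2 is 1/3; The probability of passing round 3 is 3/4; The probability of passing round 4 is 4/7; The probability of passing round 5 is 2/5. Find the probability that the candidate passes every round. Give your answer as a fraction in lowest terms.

8/175

Each stage is reached only if all earlier stages succeed, so
P = 4/5 × 1/3 × 3/4 × 4/7 × 2/5 = 96/2100 = 8/175.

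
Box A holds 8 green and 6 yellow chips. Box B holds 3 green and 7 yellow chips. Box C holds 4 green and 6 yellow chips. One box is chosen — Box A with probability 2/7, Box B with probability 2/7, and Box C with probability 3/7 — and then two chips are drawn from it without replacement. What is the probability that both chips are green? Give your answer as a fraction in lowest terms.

32/195

From Box A: P(both green) = (8/14)(7/13) = 4/13.
From Box B: P(both green) = (3/10)(2/9) = 1/15.
From Box C: P(both green) = (4/10)(3/9) = 2/15.
Total probability = (2/7)(4/13) + (2/7)(1/15) + (3/7)(2/15) = 32/195.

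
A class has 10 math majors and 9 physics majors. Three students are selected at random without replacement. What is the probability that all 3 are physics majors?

P(every draw is a physics major) = 9/19 × 8/18 × 7/17 = 504/5814 = 28/323.

28/323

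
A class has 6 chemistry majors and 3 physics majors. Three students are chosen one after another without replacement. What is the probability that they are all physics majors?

1/84

P(all physics majors) = 3/9 × 2/8 × 1/7 = 6/504 = 1/84.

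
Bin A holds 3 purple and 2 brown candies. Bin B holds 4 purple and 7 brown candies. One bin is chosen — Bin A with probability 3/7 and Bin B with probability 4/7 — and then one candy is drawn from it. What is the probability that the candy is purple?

179/385

From Bin A: P(purple) = 3/5.
From Bin B: P(purple) = 4/11.
Total probability = (3/7)(3/5) + (4/7)(4/11) = 179/385.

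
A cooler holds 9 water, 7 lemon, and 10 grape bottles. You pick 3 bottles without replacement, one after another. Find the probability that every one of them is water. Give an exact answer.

21/650

P = 9/26 × 8/25 × 7/24 = 504/15600 = 21/650.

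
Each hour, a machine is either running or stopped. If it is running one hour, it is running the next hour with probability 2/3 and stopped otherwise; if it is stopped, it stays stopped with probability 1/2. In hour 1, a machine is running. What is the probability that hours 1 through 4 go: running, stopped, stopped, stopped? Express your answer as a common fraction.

1/12

Hour 1 is given. For each transition, use the conditional probability from the current state:
P(stopped | running) = 1/3; P(stopped | stopped) = 1/2; P(stopped | stopped) = 1/2.
P = 1/3 × 1/2 × 1/2 = 1/12.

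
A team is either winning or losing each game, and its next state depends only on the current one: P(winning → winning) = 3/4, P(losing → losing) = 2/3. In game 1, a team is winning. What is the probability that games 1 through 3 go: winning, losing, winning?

Game 1 is given. For each transition, use the conditional probability from the current state:
P(losing | winning) = 1/4; P(winning | losing) = 1/3.
P = 1/4 × 1/3 = 1/12.

1/12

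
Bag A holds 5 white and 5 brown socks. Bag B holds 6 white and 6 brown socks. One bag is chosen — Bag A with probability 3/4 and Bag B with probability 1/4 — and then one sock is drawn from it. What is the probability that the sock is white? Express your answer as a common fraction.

From Bag A: P(white) = 5/10.
From Bag B: P(white) = 6/12.
Total probability = (3/4)(5/10) + (1/4)(6/12) = 1/2.

1/2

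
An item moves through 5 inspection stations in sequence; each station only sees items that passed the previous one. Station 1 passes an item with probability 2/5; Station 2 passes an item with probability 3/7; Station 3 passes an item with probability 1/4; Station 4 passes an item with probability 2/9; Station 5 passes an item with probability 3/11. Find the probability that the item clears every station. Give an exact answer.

Each stage is reached only if all earlier stages succeed, so
P = 2/5 × 3/7 × 1/4 × 2/9 × 3/11 = 36/13860 = 1/385.

1/385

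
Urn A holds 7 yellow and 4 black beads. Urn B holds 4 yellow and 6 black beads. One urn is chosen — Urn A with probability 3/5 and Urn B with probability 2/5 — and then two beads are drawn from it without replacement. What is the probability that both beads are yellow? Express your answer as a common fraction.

233/825

From Urn A: P(both yellow) = (7/11)(6/10) = 21/55.
From Urn B: P(both yellow) = (4/10)(3/9) = 2/15.
Total probability = (3/5)(21/55) + (2/5)(2/15) = 233/825.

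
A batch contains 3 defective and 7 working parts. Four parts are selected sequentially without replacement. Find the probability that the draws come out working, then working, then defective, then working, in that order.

Chain rule:
P = 7/10 × 6/9 × 3/8 × 5/7 = 630/5040 = 1/8.

1/8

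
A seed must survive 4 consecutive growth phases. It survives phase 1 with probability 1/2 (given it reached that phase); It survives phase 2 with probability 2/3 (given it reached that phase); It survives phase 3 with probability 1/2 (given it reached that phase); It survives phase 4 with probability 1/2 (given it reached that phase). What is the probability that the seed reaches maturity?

Each stage is reached only if all earlier stages succeed, so
P = 1/2 × 2/3 × 1/2 × 1/2 = 2/24 = 1/12.

1/12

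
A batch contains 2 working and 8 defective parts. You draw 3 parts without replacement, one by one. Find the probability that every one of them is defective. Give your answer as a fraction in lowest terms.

7/15

P(every draw is defective) = 8/10 × 7/9 × 6/8 = 336/720 = 7/15.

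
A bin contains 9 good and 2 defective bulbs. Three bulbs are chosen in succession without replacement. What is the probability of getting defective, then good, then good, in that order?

8/55

Each draw changes the counts, so multiply the conditional probabilities along the sequence:
P = 2/11 × 9/10 × 8/9 = 144/990 = 8/55.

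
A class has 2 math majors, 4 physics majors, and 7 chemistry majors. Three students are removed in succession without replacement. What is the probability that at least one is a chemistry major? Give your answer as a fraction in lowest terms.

133/143

P(no chemistry majors) = 6/13 × 5/12 × 4/11 = 120/1716 = 10/143.
P(at least one) = 1 − 10/143 = 133/143.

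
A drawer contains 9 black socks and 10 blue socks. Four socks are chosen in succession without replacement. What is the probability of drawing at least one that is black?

P(no black) = 10/19 × 9/18 × 8/17 × 7/16 = 5040/93024 = 35/646.
P(at least one) = 1 − 35/646 = 611/646.

611/646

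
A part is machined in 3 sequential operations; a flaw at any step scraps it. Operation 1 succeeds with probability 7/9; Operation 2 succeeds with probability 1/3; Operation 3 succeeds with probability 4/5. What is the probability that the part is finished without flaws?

Multiplying along the chain,
P = 7/9 × 1/3 × 4/5 = 28/135.

28/135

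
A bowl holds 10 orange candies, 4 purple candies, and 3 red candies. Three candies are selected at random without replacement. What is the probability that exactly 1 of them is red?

One ordering (red drawn first) has probability 3/17 × 14/16 × 13/15 = 546/4080 = 91/680.
There are C(3,1) = 3 such orderings, each equally likely, so P = 3 × 91/680 = 273/680.

273/680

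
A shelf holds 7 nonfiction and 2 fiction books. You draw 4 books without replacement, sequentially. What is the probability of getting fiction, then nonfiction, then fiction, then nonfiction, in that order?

1/36

Multiply the probability of each draw given the previous ones:
P = 2/9 × 7/8 × 1/7 × 6/6 = 84/3024 = 1/36.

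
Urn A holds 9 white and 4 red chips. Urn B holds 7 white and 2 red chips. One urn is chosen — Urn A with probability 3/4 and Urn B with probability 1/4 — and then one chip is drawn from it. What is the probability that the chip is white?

From Urn A: P(white) = 9/13.
From Urn B: P(white) = 7/9.
Total probability = (3/4)(9/13) + (1/4)(7/9) = 167/234.

167/234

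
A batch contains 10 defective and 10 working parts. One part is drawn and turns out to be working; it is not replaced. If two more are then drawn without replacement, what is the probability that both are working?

With the first part removed, 9 working remain out of 19.
P = 9/19 × 8/18 = 72/342 = 4/19.

4/19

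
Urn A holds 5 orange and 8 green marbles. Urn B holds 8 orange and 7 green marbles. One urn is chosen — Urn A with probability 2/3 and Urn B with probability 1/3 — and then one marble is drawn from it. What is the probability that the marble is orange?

From Urn A: P(orange) = 5/13.
From Urn B: P(orange) = 8/15.
Total probability = (2/3)(5/13) + (1/3)(8/15) = 254/585.

254/585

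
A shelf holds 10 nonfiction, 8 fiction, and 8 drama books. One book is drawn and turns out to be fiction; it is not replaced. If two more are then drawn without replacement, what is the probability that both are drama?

7/75

With the first book removed, 8 drama remain out of 25.
P = 8/25 × 7/24 = 56/600 = 7/75.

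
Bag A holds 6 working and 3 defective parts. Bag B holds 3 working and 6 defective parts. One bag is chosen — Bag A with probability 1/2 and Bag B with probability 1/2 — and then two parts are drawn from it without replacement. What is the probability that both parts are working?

1/4

From Bag A: P(both working) = (6/9)(5/8) = 5/12.
From Bag B: P(both working) = (3/9)(2/8) = 1/12.
Total probability = (1/2)(5/12) + (1/2)(1/12) = 1/4.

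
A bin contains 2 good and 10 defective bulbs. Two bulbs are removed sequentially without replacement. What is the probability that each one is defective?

15/22

P = 10/12 × 9/11 = 90/132 = 15/22.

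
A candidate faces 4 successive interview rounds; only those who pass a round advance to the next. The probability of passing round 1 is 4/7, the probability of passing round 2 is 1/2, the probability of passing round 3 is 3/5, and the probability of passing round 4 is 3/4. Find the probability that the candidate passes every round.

9/70

Each stage is reached only if all earlier stages succeed, so
P = 4/7 × 1/2 × 3/5 × 3/4 = 36/280 = 9/70.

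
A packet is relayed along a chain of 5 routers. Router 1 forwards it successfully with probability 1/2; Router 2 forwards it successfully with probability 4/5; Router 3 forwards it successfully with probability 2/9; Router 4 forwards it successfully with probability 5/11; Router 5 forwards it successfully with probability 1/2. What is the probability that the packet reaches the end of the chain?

Each stage is reached only if all earlier stages succeed, so
P = 1/2 × 4/5 × 2/9 × 5/11 × 1/2 = 40/1980 = 2/99.

2/99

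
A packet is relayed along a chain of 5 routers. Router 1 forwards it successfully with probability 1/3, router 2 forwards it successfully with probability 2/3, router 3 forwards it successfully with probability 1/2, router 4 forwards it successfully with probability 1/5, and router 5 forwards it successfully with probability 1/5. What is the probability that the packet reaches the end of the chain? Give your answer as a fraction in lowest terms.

1/225

Multiplying along the chain,
P = 1/3 × 2/3 × 1/2 × 1/5 × 1/5 = 2/450 = 1/225.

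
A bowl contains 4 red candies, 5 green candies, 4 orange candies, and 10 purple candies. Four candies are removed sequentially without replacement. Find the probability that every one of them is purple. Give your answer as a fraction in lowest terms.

P(all purple) = 10/23 × 9/22 × 8/21 × 7/20 = 5040/212520 = 6/253.

6/253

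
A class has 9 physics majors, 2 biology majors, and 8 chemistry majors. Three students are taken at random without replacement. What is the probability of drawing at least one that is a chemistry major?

P(no chemistry majors) = 11/19 × 10/18 × 9/17 = 990/5814 = 55/323.
P(at least one) = 1 − 55/323 = 268/323.

268/323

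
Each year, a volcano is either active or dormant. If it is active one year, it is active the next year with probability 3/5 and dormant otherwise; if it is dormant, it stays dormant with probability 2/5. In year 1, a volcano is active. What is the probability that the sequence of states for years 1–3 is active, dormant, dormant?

Year 1 is given. For each transition, use the conditional probability from the current state:
P(dormant | active) = 2/5; P(dormant | dormant) = 2/5.
P = 2/5 × 2/5 = 4/25.

4/25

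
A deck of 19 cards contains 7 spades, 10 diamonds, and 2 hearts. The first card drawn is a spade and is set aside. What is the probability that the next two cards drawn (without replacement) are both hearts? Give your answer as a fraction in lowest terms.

With the first card removed, 2 hearts remain out of 18.
P = 2/18 × 1/17 = 2/306 = 1/153.

1/153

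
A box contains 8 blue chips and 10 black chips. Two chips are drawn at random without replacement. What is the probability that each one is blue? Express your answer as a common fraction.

P(all blue) = 8/18 × 7/17 = 56/306 = 28/153.

28/153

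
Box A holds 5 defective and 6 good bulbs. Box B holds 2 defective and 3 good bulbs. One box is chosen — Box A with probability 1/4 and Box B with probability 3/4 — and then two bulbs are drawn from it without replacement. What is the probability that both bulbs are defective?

53/440

From Box A: P(both defective) = (5/11)(4/10) = 2/11.
From Box B: P(both defective) = (2/5)(1/4) = 1/10.
Total probability = (1/4)(2/11) + (3/4)(1/10) = 53/440.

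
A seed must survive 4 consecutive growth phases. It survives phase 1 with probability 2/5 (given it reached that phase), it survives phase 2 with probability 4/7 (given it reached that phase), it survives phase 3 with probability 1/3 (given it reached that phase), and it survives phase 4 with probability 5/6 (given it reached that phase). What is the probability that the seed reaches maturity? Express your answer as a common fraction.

4/63

Each stage is reached only if all earlier stages succeed, so
P = 2/5 × 4/7 × 1/3 × 5/6 = 40/630 = 4/63.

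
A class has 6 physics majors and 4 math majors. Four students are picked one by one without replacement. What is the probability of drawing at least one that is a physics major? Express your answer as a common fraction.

P(no physics majors) = 4/10 × 3/9 × 2/8 × 1/7 = 24/5040 = 1/210.
P(at least one) = 1 − 1/210 = 209/210.

209/210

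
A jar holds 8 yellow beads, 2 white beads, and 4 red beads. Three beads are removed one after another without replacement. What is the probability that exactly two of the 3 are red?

15/91

One ordering (red drawn first) has probability 4/14 × 3/13 × 10/12 = 120/2184 = 5/91.
There are C(3,2) = 3 such orderings, each equally likely, so P = 3 × 5/91 = 15/91.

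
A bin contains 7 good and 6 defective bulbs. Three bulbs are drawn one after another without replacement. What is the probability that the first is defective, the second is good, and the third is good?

Chain rule:
P = 6/13 × 7/12 × 6/11 = 252/1716 = 21/143.

21/143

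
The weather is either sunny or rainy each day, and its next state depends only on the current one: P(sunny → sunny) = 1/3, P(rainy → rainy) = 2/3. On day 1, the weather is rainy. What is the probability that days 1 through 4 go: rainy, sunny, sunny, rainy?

Day 1 is given. For each transition, use the conditional probability from the current state:
P(sunny | rainy) = 1/3; P(sunny | sunny) = 1/3; P(rainy | sunny) = 2/3.
P = 1/3 × 1/3 × 2/3 = 2/27.

2/27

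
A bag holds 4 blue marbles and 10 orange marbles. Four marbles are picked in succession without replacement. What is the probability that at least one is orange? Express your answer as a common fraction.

1000/1001

P(no orange) = 4/14 × 3/13 × 2/12 × 1/11 = 24/24024 = 1/1001.
P(at least one) = 1 − 1/1001 = 1000/1001.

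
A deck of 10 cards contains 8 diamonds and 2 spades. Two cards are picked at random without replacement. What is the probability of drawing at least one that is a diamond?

P(no diamonds) = 2/10 × 1/9 = 2/90 = 1/45.
P(at least one) = 1 − 1/45 = 44/45.

44/45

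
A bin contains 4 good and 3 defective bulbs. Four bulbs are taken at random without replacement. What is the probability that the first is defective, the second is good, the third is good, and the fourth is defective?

3/35

Each draw changes the counts, so multiply the conditional probabilities along the sequence:
P = 3/7 × 4/6 × 3/5 × 2/4 = 72/840 = 3/35.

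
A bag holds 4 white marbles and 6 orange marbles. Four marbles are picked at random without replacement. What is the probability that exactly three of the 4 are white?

One ordering (white drawn first) has probability 4/10 × 3/9 × 2/8 × 6/7 = 144/5040 = 1/35.
There are C(4,3) = 4 such orderings, each equally likely, so P = 4 × 1/35 = 4/35.

4/35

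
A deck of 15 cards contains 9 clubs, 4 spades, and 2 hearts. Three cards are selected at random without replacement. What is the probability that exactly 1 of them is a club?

One ordering (a club drawn first) has probability 9/15 × 6/14 × 5/13 = 270/2730 = 9/91.
There are C(3,1) = 3 such orderings, each equally likely, so P = 3 × 9/91 = 27/91.

27/91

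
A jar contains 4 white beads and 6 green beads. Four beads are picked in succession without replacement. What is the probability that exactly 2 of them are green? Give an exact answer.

One ordering (green drawn first) has probability 6/10 × 5/9 × 4/8 × 3/7 = 360/5040 = 1/14.
There are C(4,2) = 6 such orderings, each equally likely, so P = 6 × 1/14 = 3/7.

3/7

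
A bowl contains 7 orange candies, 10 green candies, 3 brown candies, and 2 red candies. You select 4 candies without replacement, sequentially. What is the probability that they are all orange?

1/209

P(every draw is orange) = 7/22 × 6/21 × 5/20 × 4/19 = 840/175560 = 1/209.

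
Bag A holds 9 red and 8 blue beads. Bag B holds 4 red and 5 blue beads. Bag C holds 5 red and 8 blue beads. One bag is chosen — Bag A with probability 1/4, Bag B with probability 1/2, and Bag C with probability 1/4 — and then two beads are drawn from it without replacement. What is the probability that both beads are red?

From Bag A: P(both red) = (9/17)(8/16) = 9/34.
From Bag B: P(both red) = (4/9)(3/8) = 1/6.
From Bag C: P(both red) = (5/13)(4/12) = 5/39.
Total probability = (1/4)(9/34) + (1/2)(1/6) + (1/4)(5/39) = 321/1768.

321/1768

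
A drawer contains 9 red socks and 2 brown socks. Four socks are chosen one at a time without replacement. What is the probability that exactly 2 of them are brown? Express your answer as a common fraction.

One ordering (brown drawn first) has probability 2/11 × 1/10 × 9/9 × 8/8 = 144/7920 = 1/55.
There are C(4,2) = 6 such orderings, each equally likely, so P = 6 × 1/55 = 6/55.

6/55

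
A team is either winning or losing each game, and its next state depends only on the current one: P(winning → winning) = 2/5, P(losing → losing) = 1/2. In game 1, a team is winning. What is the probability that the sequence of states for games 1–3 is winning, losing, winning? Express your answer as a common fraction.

3/10

Game 1 is given. For each transition, use the conditional probability from the current state:
P(losing | winning) = 3/5; P(winning | losing) = 1/2.
P = 3/5 × 1/2 = 3/10.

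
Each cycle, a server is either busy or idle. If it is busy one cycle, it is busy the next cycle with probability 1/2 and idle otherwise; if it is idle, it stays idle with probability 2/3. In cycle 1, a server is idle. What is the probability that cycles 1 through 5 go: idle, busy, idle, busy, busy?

Cycle 1 is given. For each transition, use the conditional probability from the current state:
P(busy | idle) = 1/3; P(idle | busy) = 1/2; P(busy | idle) = 1/3; P(busy | busy) = 1/2.
P = 1/3 × 1/2 × 1/3 × 1/2 = 1/36.

1/36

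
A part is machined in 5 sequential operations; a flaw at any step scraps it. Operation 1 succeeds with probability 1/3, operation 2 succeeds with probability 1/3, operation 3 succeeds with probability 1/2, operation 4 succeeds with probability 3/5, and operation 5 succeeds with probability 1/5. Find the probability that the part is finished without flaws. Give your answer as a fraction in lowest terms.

The events are sequential, so multiply the conditional probabilities:
P = 1/3 × 1/3 × 1/2 × 3/5 × 1/5 = 3/450 = 1/150.

1/150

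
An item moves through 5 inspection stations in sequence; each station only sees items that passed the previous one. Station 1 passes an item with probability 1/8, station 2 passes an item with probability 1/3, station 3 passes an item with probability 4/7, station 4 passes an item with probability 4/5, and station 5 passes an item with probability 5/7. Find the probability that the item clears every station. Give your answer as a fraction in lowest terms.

The events are sequential, so multiply the conditional probabilities:
P = 1/8 × 1/3 × 4/7 × 4/5 × 5/7 = 80/5880 = 2/147.

2/147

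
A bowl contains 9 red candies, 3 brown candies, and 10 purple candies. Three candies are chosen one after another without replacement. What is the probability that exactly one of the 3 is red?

One ordering (red drawn first) has probability 9/22 × 13/21 × 12/20 = 1404/9240 = 117/770.
There are C(3,1) = 3 such orderings, each equally likely, so P = 3 × 117/770 = 351/770.

351/770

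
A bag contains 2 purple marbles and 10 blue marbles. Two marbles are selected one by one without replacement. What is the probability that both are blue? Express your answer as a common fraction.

P(every draw is blue) = 10/12 × 9/11 = 90/132 = 15/22.

15/22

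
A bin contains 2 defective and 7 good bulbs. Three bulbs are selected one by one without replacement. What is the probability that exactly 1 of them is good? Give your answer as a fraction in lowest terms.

One ordering (good drawn first) has probability 7/9 × 2/8 × 1/7 = 14/504 = 1/36.
There are C(3,1) = 3 such orderings, each equally likely, so P = 3 × 1/36 = 1/12.

1/12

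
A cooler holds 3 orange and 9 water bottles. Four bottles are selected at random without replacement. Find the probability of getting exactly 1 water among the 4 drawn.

One ordering (water drawn first) has probability 9/12 × 3/11 × 2/10 × 1/9 = 54/11880 = 1/220.
There are C(4,1) = 4 such orderings, each equally likely, so P = 4 × 1/220 = 1/55.

1/55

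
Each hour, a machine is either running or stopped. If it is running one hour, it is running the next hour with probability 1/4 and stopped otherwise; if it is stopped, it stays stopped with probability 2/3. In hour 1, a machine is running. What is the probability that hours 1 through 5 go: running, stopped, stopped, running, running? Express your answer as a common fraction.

Hour 1 is given. For each transition, use the conditional probability from the current state:
P(stopped | running) = 3/4; P(stopped | stopped) = 2/3; P(running | stopped) = 1/3; P(running | running) = 1/4.
P = 3/4 × 2/3 × 1/3 × 1/4 = 6/144 = 1/24.

1/24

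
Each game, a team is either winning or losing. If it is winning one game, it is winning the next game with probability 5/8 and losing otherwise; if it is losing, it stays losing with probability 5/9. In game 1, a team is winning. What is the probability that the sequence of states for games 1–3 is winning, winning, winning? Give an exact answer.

Game 1 is given. For each transition, use the conditional probability from the current state:
P(winning | winning) = 5/8; P(winning | winning) = 5/8.
P = 5/8 × 5/8 = 25/64.

25/64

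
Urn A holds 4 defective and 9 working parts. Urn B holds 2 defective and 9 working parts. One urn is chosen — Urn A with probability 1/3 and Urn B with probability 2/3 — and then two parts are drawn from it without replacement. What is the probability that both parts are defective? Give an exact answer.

27/715

From Urn A: P(both defective) = (4/13)(3/12) = 1/13.
From Urn B: P(both defective) = (2/11)(1/10) = 1/55.
Total probability = (1/3)(1/13) + (2/3)(1/55) = 27/715.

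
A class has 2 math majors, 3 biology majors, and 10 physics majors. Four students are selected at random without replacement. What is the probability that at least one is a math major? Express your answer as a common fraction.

10/21

P(no math majors) = 13/15 × 12/14 × 11/13 × 10/12 = 17160/32760 = 11/21.
P(at least one) = 1 − 11/21 = 10/21.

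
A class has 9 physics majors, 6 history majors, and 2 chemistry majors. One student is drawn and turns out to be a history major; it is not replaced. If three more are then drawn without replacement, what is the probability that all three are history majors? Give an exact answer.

1/56

After the first draw, 5 of the remaining 16 students are history majors.
P = 5/16 × 4/15 × 3/14 = 60/3360 = 1/56.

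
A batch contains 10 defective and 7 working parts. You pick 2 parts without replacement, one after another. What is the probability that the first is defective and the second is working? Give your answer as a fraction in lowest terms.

35/136

Multiply the probability of each draw given the previous ones:
P = 10/17 × 7/16 = 70/272 = 35/136.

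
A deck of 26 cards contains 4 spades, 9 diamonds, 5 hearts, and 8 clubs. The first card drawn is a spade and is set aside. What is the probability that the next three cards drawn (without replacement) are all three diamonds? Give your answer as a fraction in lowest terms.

21/575

After the first draw, 9 of the remaining 25 cards are diamonds.
P = 9/25 × 8/24 × 7/23 = 504/13800 = 21/575.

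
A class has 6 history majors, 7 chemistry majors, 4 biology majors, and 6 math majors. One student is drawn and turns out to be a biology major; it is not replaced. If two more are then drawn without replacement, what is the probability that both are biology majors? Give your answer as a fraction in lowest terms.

With the first student removed, 3 biology majors remain out of 22.
P = 3/22 × 2/21 = 6/462 = 1/77.

1/77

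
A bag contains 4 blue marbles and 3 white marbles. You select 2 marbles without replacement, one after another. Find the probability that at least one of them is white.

5/7

P(no white) = 4/7 × 3/6 = 12/42 = 2/7.
P(at least one) = 1 − 2/7 = 5/7.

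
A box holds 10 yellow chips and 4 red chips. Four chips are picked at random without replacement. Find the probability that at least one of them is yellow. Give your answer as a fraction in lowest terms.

P(no yellow) = 4/14 × 3/13 × 2/12 × 1/11 = 24/24024 = 1/1001.
P(at least one) = 1 − 1/1001 = 1000/1001.

1000/1001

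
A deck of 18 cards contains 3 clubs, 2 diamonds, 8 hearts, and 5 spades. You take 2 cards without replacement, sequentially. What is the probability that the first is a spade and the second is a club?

Multiply the probability of each draw given the previous ones:
P = 5/18 × 3/17 = 15/306 = 5/102.

5/102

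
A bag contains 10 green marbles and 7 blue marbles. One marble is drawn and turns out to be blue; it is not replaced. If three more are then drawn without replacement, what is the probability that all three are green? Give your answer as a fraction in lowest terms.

With the first marble removed, 10 green remain out of 16.
P = 10/16 × 9/15 × 8/14 = 720/3360 = 3/14.

3/14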